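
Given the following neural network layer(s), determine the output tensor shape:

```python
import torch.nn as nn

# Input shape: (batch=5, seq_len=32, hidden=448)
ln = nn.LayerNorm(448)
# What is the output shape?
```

Input: (5, 32, 448) -> Output: (5, 32, 448)

Answer: (5, 32, 448)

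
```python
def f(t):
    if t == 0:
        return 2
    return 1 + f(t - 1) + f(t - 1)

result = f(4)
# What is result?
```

f(t) = 1 + 2·f(t-1), f(0)=2. Closed form: (2+1)·2^4 - 1 = 47.

Answer: 47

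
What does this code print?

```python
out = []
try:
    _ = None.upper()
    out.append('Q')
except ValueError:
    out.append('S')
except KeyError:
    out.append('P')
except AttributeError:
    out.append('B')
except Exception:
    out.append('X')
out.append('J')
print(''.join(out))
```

Execution trace: 'B' (except AttributeError) → 'J' (after the try/except). Output: BJ

Answer: BJ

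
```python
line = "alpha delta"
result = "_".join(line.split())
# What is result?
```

Trace:
`line = "alpha delta"` → line = 'alpha delta'
`result = "_".join(line.split())` → result = 'alpha_delta'
So result = 'alpha_delta'

Answer: 'alpha_delta'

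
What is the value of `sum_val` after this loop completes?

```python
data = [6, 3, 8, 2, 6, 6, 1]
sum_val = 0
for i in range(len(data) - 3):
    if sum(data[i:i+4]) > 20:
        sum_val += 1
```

Count windows with sum > 20
`sum_val` takes the values: 0 → 1

Answer: 1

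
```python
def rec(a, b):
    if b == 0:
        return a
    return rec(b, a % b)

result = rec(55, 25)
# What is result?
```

rec(55, 25) -> rec(25, 5) -> rec(5, 0) -> 5

Answer: 5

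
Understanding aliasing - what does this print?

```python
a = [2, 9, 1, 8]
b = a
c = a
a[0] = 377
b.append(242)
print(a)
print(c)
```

Key concept: multiple aliases.
Step by step:
`a = [2, 9, 1, 8]` → a = [2, 9, 1, 8]
`b = a` → b = [2, 9, 1, 8] (same object as a)
`c = a` → c = [2, 9, 1, 8] (same object as a, b)
`a[0] = 377` → a = [377, 9, 1, 8] (same object as b, c); b = [377, 9, 1, 8] (same object as a, c); c = [377, 9, 1, 8] (same object as a, b)
`b.append(242)` → a = [377, 9, 1, 8, 242] (same object as b, c); b = [377, 9, 1, 8, 242] (same object as a, c); c = [377, 9, 1, 8, 242] (same object as a, b)
`print(a)` → prints [377, 9, 1, 8, 242]
`print(c)` → prints [377, 9, 1, 8, 242]

Answer:
[377, 9, 1, 8, 242]
[377, 9, 1, 8, 242]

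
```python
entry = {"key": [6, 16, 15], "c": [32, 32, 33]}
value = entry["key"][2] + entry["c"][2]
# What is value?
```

Trace:
`entry = {"key": [6, 16, 15], "c": [32, 32, 33]}` → entry = {'key': [6, 16, 15], 'c': [32, 32, 33]}
`value = entry["key"][2] + entry["c"][2]` → value = 48
So value = 48

Answer: 48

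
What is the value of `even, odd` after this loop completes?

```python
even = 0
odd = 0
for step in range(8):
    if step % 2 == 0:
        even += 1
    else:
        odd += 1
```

Count evens and odds in range(8)
`even, odd` takes the values: (0, 0) → (1, 0) → (1, 1) → (2, 1) → (2, 2) → (3, 2) → (3, 3) → (4, 3) → (4, 4)

Answer: 4, 4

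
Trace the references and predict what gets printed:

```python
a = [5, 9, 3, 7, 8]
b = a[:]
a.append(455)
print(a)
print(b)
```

Key concept: slice [:] creates copy.
Step by step:
`a = [5, 9, 3, 7, 8]` → a = [5, 9, 3, 7, 8]
`b = a[:]` → b = [5, 9, 3, 7, 8]
`a.append(455)` → a = [5, 9, 3, 7, 8, 455]
`print(a)` → prints [5, 9, 3, 7, 8, 455]
`print(b)` → prints [5, 9, 3, 7, 8]

Answer:
[5, 9, 3, 7, 8, 455]
[5, 9, 3, 7, 8]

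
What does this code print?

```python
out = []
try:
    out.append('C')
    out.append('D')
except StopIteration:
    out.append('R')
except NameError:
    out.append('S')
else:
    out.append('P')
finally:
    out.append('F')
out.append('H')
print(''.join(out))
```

Execution trace: 'C' (try body) → 'D' (try body, no exception) → 'P' (else) → 'F' (finally) → 'H' (after the try/except). Output: CDPFH

Answer: CDPFH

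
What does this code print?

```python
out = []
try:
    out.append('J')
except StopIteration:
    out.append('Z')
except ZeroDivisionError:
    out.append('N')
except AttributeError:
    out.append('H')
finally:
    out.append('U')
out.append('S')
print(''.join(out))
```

Execution trace: 'J' (try body, no exception) → 'U' (finally) → 'S' (after the try/except). Output: JUS

Answer: JUS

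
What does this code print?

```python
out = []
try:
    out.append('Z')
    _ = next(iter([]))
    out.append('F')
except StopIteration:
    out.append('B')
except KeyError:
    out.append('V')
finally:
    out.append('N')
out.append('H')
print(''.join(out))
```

Execution trace: 'Z' (try body) → 'B' (except StopIteration) → 'N' (finally) → 'H' (after the try/except). Output: ZBNH

Answer: ZBNH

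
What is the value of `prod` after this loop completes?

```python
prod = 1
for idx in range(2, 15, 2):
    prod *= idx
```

Product of even numbers 2 to 14
`prod` takes the values: 1 → 2 → 8 → 48 → 384 → 3840 → 46080 → 645120

Answer: 645120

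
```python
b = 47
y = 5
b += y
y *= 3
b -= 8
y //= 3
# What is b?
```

Trace:
`b = 47` → b = 47
`y = 5` → y = 5
`b += y` → b = 52
`y *= 3` → y = 15
`b -= 8` → b = 44
`y //= 3` → y = 5
So b = 44

Answer: 44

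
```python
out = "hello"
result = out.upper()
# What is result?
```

Trace:
`out = "hello"` → out = 'hello'
`result = out.upper()` → result = 'HELLO'
So result = 'HELLO'

Answer: 'HELLO'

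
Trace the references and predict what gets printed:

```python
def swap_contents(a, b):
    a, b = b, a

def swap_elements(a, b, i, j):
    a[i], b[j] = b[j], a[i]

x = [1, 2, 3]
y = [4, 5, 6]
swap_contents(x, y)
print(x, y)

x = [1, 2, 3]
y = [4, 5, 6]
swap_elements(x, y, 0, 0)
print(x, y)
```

Key concept: parameter rebinding vs mutation.
Step by step:
`x = [1, 2, 3]` → x = [1, 2, 3]
`y = [4, 5, 6]` → y = [4, 5, 6]
`swap_contents(x, y)` → no visible change to tracked variables
`print(x, y)` → prints [1, 2, 3] [4, 5, 6]
`x = [1, 2, 3]` → x = [1, 2, 3]
`y = [4, 5, 6]` → y = [4, 5, 6]
`swap_elements(x, y, 0, 0)` → x = [4, 2, 3]; y = [1, 5, 6]
`print(x, y)` → prints [4, 2, 3] [1, 5, 6]

Answer:
[1, 2, 3] [4, 5, 6]
[4, 2, 3] [1, 5, 6]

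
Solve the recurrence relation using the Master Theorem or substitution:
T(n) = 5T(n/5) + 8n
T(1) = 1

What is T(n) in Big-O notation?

By Master Theorem: a=5, b=5, f(n)=8n. Since log_5(5) = 1 and f(n) = Θ(n^1), Case 2 applies. T(n) = O(n log n).

Answer: O(n log n)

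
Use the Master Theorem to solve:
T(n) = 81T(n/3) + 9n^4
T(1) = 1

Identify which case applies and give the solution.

a=81, b=3, f(n)=9n^4. log_3(81) = 4. Since c=4 = 4, Case 2 applies: T(n) = Θ(n^log_b(a) · log n) = O(n^4 log n).

Answer: O(n^4 log n) - Case 2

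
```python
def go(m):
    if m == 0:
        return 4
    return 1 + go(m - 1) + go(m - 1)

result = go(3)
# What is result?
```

go(m) = 1 + 2·go(m-1), go(0)=4. Closed form: (4+1)·2^3 - 1 = 39.

Answer: 39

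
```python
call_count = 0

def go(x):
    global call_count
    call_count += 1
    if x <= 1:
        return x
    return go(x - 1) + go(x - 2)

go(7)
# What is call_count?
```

Calls(x) = 1 + Calls(x-1) + Calls(x-2); Calls(0)=Calls(1)=1. For x=7 this gives 41.

Answer: 41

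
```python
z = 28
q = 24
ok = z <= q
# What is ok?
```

Trace:
`z = 28` → z = 28
`q = 24` → q = 24
`ok = z <= q` → ok = False
So ok = False

Answer: False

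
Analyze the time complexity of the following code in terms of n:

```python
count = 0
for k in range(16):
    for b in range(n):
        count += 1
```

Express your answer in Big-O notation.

Each loop level contributes: 1 × n. Multiplying the contributions gives O(n).

Answer: O(n)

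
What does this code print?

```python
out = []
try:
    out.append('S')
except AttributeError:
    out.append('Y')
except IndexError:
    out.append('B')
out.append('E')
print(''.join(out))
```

Execution trace: 'S' (try body, no exception) → 'E' (after the try/except). Output: SE

Answer: SE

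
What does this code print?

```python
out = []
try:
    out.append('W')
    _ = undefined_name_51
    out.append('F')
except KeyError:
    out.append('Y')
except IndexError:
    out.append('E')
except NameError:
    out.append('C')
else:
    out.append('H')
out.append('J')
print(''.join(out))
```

Execution trace: 'W' (try body) → 'C' (except NameError) → 'J' (after the try/except). Output: WCJ

Answer: WCJ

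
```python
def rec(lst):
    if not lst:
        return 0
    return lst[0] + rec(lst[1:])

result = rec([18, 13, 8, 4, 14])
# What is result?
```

18 + 13 + 8 + 4 + 14 + 0 = 57

Answer: 57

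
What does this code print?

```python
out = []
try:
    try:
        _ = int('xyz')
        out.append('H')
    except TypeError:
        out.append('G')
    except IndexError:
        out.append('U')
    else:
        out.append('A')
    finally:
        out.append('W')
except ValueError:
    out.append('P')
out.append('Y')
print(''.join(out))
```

Execution trace: 'W' (finally) → 'P' (outer except ValueError) → 'Y' (after the try/except). Output: WPY

Answer: WPY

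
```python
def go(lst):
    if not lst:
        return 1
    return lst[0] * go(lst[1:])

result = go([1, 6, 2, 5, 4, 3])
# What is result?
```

Product over [1, 6, 2, 5, 4, 3] = 1 * 6 * 2 * 5 * 4 * 3 = 720

Answer: 720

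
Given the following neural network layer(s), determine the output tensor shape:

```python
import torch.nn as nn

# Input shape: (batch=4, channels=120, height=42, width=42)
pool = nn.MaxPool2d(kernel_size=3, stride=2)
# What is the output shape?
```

Input: (4, 120, 42, 42) -> Output: (4, 120, 20, 20)

Answer: (4, 120, 20, 20)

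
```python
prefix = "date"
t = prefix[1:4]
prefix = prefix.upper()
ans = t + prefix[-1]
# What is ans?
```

Trace:
`prefix = "date"` → prefix = 'date'
`t = prefix[1:4]` → t = 'ate'
`prefix = prefix.upper()` → prefix = 'DATE'
`ans = t + prefix[-1]` → ans = 'ateE'
So ans = 'ateE'

Answer: 'ateE'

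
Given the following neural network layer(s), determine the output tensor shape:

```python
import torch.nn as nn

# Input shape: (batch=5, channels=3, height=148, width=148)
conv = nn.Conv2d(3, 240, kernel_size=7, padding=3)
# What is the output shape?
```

Input: (5, 3, 148, 148) -> Output: (5, 240, 148, 148)

Answer: (5, 240, 148, 148)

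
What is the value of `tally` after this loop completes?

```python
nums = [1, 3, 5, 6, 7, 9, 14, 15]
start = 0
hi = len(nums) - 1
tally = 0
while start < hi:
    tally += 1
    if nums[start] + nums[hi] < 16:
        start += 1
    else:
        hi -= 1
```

Steps to find pair summing to 16
`tally` takes the values: 0 → 1 → 2 → 3 → 4 → 5 → 6 → 7

Answer: 7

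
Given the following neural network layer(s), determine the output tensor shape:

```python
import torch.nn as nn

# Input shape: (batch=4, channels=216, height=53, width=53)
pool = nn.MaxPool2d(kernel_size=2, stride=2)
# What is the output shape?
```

Input: (4, 216, 53, 53) -> Output: (4, 216, 26, 26)

Answer: (4, 216, 26, 26)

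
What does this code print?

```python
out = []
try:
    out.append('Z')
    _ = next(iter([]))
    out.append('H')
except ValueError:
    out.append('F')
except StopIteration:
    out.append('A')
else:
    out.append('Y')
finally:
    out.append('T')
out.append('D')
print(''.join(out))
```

Execution trace: 'Z' (try body) → 'A' (except StopIteration) → 'T' (finally) → 'D' (after the try/except). Output: ZATD

Answer: ZATD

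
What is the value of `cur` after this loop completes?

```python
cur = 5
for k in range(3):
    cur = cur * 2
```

Multiply by 2, 3 times: 5 * 2^3 = 40
`cur` takes the values: 5 → 10 → 20 → 40

Answer: 40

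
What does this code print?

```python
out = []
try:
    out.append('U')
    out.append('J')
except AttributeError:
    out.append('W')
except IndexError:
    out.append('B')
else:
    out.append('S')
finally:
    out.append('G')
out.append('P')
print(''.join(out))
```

Execution trace: 'U' (try body) → 'J' (try body, no exception) → 'S' (else) → 'G' (finally) → 'P' (after the try/except). Output: UJSGP

Answer: UJSGP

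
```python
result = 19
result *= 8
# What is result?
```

Trace:
`result = 19` → result = 19
`result *= 8` → result = 152
So result = 152

Answer: 152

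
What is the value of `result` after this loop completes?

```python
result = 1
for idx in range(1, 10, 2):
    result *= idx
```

Product of 1, 3, 5, ... up to 9
`result` takes the values: 1 → 3 → 15 → 105 → 945

Answer: 945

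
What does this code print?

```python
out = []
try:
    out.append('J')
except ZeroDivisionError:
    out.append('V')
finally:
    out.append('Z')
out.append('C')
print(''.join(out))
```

Execution trace: 'J' (try body, no exception) → 'Z' (finally) → 'C' (after the try/except). Output: JZC

Answer: JZC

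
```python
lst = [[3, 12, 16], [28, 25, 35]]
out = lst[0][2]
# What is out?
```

Trace:
`lst = [[3, 12, 16], [28, 25, 35]]` → lst = [[3, 12, 16], [28, 25, 35]]
`out = lst[0][2]` → out = 16
So out = 16

Answer: 16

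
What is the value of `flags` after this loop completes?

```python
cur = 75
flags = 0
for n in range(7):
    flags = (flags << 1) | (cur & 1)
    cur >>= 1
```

Reverse lowest 7 bits of 75
`flags` takes the values: 0 → 1 → 3 → 6 → 13 → 26 → 52 → 105

Answer: 105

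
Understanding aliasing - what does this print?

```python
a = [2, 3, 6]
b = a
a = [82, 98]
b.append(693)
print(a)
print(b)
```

Key concept: rebinding vs mutation: a is rebound to a new list, b still points at the original.
Step by step:
`a = [2, 3, 6]` → a = [2, 3, 6]
`b = a` → b = [2, 3, 6] (same object as a)
`a = [82, 98]` → a = [82, 98]
`b.append(693)` → b = [2, 3, 6, 693]
`print(a)` → prints [82, 98]
`print(b)` → prints [2, 3, 6, 693]

Answer:
[82, 98]
[2, 3, 6, 693]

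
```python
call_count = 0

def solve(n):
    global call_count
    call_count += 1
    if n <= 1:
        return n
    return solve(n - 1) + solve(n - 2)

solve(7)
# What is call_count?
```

Calls(n) = 1 + Calls(n-1) + Calls(n-2); Calls(0)=Calls(1)=1. For n=7 this gives 41.

Answer: 41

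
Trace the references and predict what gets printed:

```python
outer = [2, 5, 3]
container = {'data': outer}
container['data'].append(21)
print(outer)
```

Key concept: dict holds reference to list.
Step by step:
`outer = [2, 5, 3]` → outer = [2, 5, 3]
`container = {'data': outer}` → container = {'data': [2, 5, 3]}
`container['data'].append(21)` → outer = [2, 5, 3, 21]; container = {'data': [2, 5, 3, 21]}
`print(outer)` → prints [2, 5, 3, 21]

Answer: [2, 5, 3, 21]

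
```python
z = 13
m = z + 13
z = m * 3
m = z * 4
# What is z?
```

Trace:
`z = 13` → z = 13
`m = z + 13` → m = 26
`z = m * 3` → z = 78
`m = z * 4` → m = 312
So z = 78

Answer: 78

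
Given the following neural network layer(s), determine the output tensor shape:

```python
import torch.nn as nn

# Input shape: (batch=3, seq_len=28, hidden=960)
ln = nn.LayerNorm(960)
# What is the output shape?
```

Input: (3, 28, 960) -> Output: (3, 28, 960)

Answer: (3, 28, 960)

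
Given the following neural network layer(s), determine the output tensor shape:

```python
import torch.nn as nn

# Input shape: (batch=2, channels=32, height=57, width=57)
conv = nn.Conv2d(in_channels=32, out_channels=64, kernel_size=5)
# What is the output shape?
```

Input: (2, 32, 57, 57) -> Output: (2, 64, 53, 53)

Answer: (2, 64, 53, 53)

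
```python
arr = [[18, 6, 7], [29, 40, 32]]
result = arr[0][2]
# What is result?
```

Trace:
`arr = [[18, 6, 7], [29, 40, 32]]` → arr = [[18, 6, 7], [29, 40, 32]]
`result = arr[0][2]` → result = 7
So result = 7

Answer: 7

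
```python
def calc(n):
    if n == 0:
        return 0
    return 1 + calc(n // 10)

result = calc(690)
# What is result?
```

Count of digits of 690: 3

Answer: 3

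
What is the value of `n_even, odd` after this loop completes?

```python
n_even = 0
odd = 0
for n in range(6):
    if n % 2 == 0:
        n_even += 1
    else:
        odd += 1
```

Count evens and odds in range(6)
`n_even, odd` takes the values: (0, 0) → (1, 0) → (1, 1) → (2, 1) → (2, 2) → (3, 2) → (3, 3)

Answer: 3, 3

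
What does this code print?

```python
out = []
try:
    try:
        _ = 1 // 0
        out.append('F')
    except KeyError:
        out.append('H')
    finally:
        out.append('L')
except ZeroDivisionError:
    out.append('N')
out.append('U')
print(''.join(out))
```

Execution trace: 'L' (finally) → 'N' (outer except ZeroDivisionError) → 'U' (after the try/except). Output: LNU

Answer: LNU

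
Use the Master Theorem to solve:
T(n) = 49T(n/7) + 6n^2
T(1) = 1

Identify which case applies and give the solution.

a=49, b=7, f(n)=6n^2. log_7(49) = 2. Since c=2 = 2, Case 2 applies: T(n) = Θ(n^log_b(a) · log n) = O(n^2 log n).

Answer: O(n^2 log n) - Case 2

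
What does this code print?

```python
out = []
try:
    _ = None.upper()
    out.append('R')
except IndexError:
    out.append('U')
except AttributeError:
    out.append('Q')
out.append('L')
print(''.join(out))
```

Execution trace: 'Q' (except AttributeError) → 'L' (after the try/except). Output: QL

Answer: QL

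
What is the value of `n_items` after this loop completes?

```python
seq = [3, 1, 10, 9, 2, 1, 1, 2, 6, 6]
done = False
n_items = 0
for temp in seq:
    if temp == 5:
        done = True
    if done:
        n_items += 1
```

Count elements after first 5 in [3, 1, 10, 9, 2, 1, 1, 2, 6, 6]
`n_items` takes the values: 0

Answer: 0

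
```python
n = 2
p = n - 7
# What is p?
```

Trace:
`n = 2` → n = 2
`p = n - 7` → p = -5
So p = -5

Answer: -5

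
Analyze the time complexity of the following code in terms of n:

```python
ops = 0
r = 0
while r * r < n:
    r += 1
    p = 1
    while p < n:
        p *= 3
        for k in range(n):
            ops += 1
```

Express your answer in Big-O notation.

Each loop level contributes: √n × log n × n. Multiplying the contributions gives O(n√n log n).

Answer: O(n√n log n)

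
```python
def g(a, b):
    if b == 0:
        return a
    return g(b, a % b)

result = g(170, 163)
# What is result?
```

g(170, 163) -> g(163, 7) -> g(7, 2) -> g(2, 1) -> g(1, 0) -> 1

Answer: 1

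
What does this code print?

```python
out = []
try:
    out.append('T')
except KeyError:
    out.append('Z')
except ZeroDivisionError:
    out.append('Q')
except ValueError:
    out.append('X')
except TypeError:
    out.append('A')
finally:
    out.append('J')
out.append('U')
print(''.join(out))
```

Execution trace: 'T' (try body, no exception) → 'J' (finally) → 'U' (after the try/except). Output: TJU

Answer: TJU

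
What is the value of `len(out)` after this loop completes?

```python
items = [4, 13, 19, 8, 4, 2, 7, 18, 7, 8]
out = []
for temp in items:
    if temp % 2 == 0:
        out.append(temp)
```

Count even numbers in [4, 13, 19, 8, 4, 2, 7, 18, 7, 8]
`out` takes the values: [] → [4] → [4, 8] → [4, 8, 4] → [4, 8, 4, 2] → [4, 8, 4, 2, 18] → [4, 8, 4, 2, 18, 8]
So `len(out)` = 6

Answer: 6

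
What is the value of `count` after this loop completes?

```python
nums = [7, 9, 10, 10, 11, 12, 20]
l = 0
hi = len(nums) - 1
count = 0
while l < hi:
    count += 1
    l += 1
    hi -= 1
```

Iterations until pointers meet (list length 7)
`count` takes the values: 0 → 1 → 2 → 3

Answer: 3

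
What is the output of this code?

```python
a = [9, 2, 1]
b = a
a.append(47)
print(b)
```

Key concept: basic list aliasing.
Step by step:
`a = [9, 2, 1]` → a = [9, 2, 1]
`b = a` → b = [9, 2, 1] (same object as a)
`a.append(47)` → a = [9, 2, 1, 47] (same object as b); b = [9, 2, 1, 47] (same object as a)
`print(b)` → prints [9, 2, 1, 47]

Answer: [9, 2, 1, 47]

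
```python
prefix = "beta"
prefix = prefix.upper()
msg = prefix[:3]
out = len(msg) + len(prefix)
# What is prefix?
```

Trace:
`prefix = "beta"` → prefix = 'beta'
`prefix = prefix.upper()` → prefix = 'BETA'
`msg = prefix[:3]` → msg = 'BET'
`out = len(msg) + len(prefix)` → out = 7
So prefix = 'BETA'

Answer: 'BETA'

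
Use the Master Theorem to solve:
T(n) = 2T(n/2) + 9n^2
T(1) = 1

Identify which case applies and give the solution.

a=2, b=2, f(n)=9n^2. log_2(2) = 1. Since c=2 > 1 and the regularity condition holds (2(n/2)^2 = (2/2^2)n^2 with 2/2^2 < 1), Case 3 applies: T(n) = Θ(f(n)) = O(n^2).

Answer: O(n^2) - Case 3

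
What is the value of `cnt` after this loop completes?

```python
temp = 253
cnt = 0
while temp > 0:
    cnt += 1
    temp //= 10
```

Count digits by repeated division by 10
`cnt` takes the values: 0 → 1 → 2 → 3

Answer: 3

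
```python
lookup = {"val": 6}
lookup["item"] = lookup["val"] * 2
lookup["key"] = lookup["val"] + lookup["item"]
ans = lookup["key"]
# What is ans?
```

Trace:
`lookup = {"val": 6}` → lookup = {'val': 6}
`lookup["item"] = lookup["val"] * 2` → lookup = {'val': 6, 'item': 12}
`lookup["key"] = lookup["val"] + lookup["item"]` → lookup = {'val': 6, 'item': 12, 'key': 18}
`ans = lookup["key"]` → ans = 18
So ans = 18

Answer: 18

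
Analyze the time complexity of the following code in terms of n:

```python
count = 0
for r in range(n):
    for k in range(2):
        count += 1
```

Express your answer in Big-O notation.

Each loop level contributes: n × 1. Multiplying the contributions gives O(n).

Answer: O(n)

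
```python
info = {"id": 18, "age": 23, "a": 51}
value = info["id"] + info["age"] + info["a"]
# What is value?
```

Trace:
`info = {"id": 18, "age": 23, "a": 51}` → info = {'id': 18, 'age': 23, 'a': 51}
`value = info["id"] + info["age"] + info["a"]` → value = 92
So value = 92

Answer: 92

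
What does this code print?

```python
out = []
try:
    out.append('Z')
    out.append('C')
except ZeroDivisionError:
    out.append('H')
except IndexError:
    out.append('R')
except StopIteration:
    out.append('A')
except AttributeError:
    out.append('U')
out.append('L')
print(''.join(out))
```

Execution trace: 'Z' (try body) → 'C' (try body, no exception) → 'L' (after the try/except). Output: ZCL

Answer: ZCL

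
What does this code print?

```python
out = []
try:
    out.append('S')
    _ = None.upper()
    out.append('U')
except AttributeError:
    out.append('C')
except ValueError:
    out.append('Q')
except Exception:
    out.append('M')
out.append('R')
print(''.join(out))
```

Execution trace: 'S' (try body) → 'C' (except AttributeError) → 'R' (after the try/except). Output: SCR

Answer: SCR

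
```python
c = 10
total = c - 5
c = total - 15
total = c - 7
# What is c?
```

Trace:
`c = 10` → c = 10
`total = c - 5` → total = 5
`c = total - 15` → c = -10
`total = c - 7` → total = -17
So c = -10

Answer: -10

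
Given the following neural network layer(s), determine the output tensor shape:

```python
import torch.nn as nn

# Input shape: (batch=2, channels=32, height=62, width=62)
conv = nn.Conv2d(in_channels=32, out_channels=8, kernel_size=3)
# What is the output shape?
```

Input: (2, 32, 62, 62) -> Output: (2, 8, 60, 60)

Answer: (2, 8, 60, 60)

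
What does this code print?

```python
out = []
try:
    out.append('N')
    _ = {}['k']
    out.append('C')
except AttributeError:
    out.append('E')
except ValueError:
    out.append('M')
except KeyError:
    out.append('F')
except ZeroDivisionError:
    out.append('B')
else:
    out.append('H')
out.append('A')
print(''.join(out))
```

Execution trace: 'N' (try body) → 'F' (except KeyError) → 'A' (after the try/except). Output: NFA

Answer: NFA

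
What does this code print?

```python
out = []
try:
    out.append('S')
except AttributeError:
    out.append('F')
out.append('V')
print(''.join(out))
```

Execution trace: 'S' (try body, no exception) → 'V' (after the try/except). Output: SV

Answer: SV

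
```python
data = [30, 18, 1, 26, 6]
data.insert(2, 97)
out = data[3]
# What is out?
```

Trace:
`data = [30, 18, 1, 26, 6]` → data = [30, 18, 1, 26, 6]
`data.insert(2, 97)` → data = [30, 18, 97, 1, 26, 6]
`out = data[3]` → out = 1
So out = 1

Answer: 1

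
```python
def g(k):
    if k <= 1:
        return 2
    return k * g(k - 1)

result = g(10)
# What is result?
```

g(10) = 10 * 9 * 8 * 7 * 6 * 5 * 4 * 3 * 2 * 2 = 7257600

Answer: 7257600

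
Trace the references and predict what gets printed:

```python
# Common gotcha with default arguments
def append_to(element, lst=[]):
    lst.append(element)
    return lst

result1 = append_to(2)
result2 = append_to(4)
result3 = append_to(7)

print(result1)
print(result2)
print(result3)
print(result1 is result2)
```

Key concept: mutable default argument gotcha.
Step by step:
`result1 = append_to(2)` → result1 = [2]
`result2 = append_to(4)` → result1 = [2, 4] (same object as result2); result2 = [2, 4] (same object as result1)
`result3 = append_to(7)` → result1 = [2, 4, 7] (same object as result2, result3); result2 = [2, 4, 7] (same object as result1, result3); result3 = [2, 4, 7] (same object as result1, result2)
`print(result1)` → prints [2, 4, 7]
`print(result2)` → prints [2, 4, 7]
`print(result3)` → prints [2, 4, 7]
`print(result1 is result2)` → prints True

Answer:
[2, 4, 7]
[2, 4, 7]
[2, 4, 7]
True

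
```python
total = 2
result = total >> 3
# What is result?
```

Trace:
`total = 2` → total = 2
`result = total >> 3` → result = 0
So result = 0

Answer: 0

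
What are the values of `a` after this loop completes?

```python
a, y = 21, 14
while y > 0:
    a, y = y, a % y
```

GCD of 21 and 14
`a` takes the values: 21 → 14 → 7

Answer: 7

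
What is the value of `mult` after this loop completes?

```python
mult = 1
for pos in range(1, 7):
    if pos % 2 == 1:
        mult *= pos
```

Product of odd numbers 1 to 6
`mult` takes the values: 1 → 3 → 15

Answer: 15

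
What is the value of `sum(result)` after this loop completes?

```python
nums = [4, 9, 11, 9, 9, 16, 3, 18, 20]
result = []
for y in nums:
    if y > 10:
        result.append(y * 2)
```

Sum of doubled values > 10
`result` takes the values: [] → [22] → [22, 32] → [22, 32, 36] → [22, 32, 36, 40]
So `sum(result)` = 130

Answer: 130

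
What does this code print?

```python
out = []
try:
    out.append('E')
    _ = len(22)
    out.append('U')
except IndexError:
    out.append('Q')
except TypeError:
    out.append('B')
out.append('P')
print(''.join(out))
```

Execution trace: 'E' (try body) → 'B' (except TypeError) → 'P' (after the try/except). Output: EBP

Answer: EBP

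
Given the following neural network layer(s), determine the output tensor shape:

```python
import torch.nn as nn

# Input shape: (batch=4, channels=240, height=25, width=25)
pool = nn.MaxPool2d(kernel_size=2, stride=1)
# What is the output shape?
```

Input: (4, 240, 25, 25) -> Output: (4, 240, 24, 24)

Answer: (4, 240, 24, 24)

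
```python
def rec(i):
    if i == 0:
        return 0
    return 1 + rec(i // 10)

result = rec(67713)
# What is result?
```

Count of digits of 67713: 5

Answer: 5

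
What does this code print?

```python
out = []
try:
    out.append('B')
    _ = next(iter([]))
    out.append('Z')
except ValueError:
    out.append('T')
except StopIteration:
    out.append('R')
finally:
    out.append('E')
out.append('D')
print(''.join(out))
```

Execution trace: 'B' (try body) → 'R' (except StopIteration) → 'E' (finally) → 'D' (after the try/except). Output: BRED

Answer: BRED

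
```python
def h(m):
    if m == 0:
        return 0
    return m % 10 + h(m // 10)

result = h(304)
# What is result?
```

Sum of digits of 304: 4 + 0 + 3 = 7

Answer: 7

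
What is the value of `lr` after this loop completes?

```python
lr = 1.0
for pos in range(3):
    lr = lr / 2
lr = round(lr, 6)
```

Halving LR 3 times: 1 / 2^3
`lr` takes the values: 1.0 → 0.5 → 0.25 → 0.125

Answer: 0.125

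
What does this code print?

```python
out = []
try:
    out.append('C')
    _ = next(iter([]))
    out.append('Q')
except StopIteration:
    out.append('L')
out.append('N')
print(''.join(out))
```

Execution trace: 'C' (try body) → 'L' (except StopIteration) → 'N' (after the try/except). Output: CLN

Answer: CLN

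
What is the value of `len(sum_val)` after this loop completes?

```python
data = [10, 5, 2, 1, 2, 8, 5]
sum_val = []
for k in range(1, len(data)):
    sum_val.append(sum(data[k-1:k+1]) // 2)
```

Number of 2-element averages
`sum_val` takes the values: [] → [7] → [7, 3] → [7, 3, 1] → [7, 3, 1, 1] → [7, 3, 1, 1, 5] → [7, 3, 1, 1, 5, 6]
So `len(sum_val)` = 6

Answer: 6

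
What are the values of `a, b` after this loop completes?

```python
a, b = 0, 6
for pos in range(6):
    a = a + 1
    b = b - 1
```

a goes 0→6, b goes 6→0
`a, b` takes the values: (0, 6) → (1, 6) → (1, 5) → (2, 5) → (2, 4) → (3, 4) → (3, 3) → (4, 3) → (4, 2) → (5, 2) → (5, 1) → (6, 1) → (6, 0)

Answer: 6, 0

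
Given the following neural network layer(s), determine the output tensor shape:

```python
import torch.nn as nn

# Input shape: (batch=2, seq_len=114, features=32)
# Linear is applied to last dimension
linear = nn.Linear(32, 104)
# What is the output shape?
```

Input: (2, 114, 32) -> Output: (2, 114, 104)

Answer: (2, 114, 104)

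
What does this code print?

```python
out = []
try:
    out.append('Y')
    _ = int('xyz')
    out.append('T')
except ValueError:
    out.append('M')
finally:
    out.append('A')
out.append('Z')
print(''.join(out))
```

Execution trace: 'Y' (try body) → 'M' (except ValueError) → 'A' (finally) → 'Z' (after the try/except). Output: YMAZ

Answer: YMAZ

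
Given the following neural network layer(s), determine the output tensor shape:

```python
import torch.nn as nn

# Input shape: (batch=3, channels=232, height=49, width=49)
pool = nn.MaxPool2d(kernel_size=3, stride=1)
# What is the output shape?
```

Input: (3, 232, 49, 49) -> Output: (3, 232, 47, 47)

Answer: (3, 232, 47, 47)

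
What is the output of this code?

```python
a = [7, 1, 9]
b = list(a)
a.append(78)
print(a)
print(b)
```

Key concept: list() constructor creates copy.
Step by step:
`a = [7, 1, 9]` → a = [7, 1, 9]
`b = list(a)` → b = [7, 1, 9]
`a.append(78)` → a = [7, 1, 9, 78]
`print(a)` → prints [7, 1, 9, 78]
`print(b)` → prints [7, 1, 9]

Answer:
[7, 1, 9, 78]
[7, 1, 9]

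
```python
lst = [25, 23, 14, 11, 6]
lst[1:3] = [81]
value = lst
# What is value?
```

Trace:
`lst = [25, 23, 14, 11, 6]` → lst = [25, 23, 14, 11, 6]
`lst[1:3] = [81]` → lst = [25, 81, 11, 6]
`value = lst` → value = [25, 81, 11, 6]
So value = [25, 81, 11, 6]

Answer: [25, 81, 11, 6]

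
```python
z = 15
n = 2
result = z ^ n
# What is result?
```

Trace:
`z = 15` → z = 15
`n = 2` → n = 2
`result = z ^ n` → result = 13
So result = 13

Answer: 13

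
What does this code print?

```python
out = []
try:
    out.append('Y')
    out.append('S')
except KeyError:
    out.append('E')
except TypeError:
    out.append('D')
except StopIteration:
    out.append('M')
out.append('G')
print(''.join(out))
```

Execution trace: 'Y' (try body) → 'S' (try body, no exception) → 'G' (after the try/except). Output: YSG

Answer: YSG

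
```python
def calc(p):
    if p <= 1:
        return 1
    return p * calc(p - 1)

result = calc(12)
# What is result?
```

calc(12) = 12 * 11 * 10 * 9 * 8 * 7 * 6 * 5 * 4 * 3 * 2 * 1 = 479001600

Answer: 479001600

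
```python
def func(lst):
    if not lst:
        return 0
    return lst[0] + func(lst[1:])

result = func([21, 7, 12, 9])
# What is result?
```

21 + 7 + 12 + 9 + 0 = 49

Answer: 49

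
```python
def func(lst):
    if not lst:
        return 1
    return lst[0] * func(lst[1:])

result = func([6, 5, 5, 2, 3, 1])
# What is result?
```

Product over [6, 5, 5, 2, 3, 1] = 6 * 5 * 5 * 2 * 3 * 1 = 900

Answer: 900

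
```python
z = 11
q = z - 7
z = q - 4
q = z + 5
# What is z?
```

Trace:
`z = 11` → z = 11
`q = z - 7` → q = 4
`z = q - 4` → z = 0
`q = z + 5` → q = 5
So z = 0

Answer: 0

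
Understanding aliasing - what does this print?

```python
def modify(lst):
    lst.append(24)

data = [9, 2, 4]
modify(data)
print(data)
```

Key concept: function modifies passed list.
Step by step:
`data = [9, 2, 4]` → data = [9, 2, 4]
`modify(data)` → data = [9, 2, 4, 24]
`print(data)` → prints [9, 2, 4, 24]

Answer: [9, 2, 4, 24]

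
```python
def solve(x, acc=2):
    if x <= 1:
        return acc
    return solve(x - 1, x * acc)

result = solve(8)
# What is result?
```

Accumulator trace (n, acc): (8, 2) -> (7, 16) -> (6, 112) -> (5, 672) -> (4, 3360) -> (3, 13440) -> (2, 40320) -> (1, 80640) -> return 80640

Answer: 80640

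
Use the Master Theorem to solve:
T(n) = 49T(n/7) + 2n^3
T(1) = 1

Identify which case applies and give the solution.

a=49, b=7, f(n)=2n^3. log_7(49) = 2. Since c=3 > 2 and the regularity condition holds (49(n/7)^3 = (49/7^3)n^3 with 49/7^3 < 1), Case 3 applies: T(n) = Θ(f(n)) = O(n^3).

Answer: O(n^3) - Case 3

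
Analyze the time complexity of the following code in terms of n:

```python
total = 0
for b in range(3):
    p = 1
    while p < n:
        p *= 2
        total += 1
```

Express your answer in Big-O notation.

Each loop level contributes: 1 × log n. Multiplying the contributions gives O(log n).

Answer: O(log n)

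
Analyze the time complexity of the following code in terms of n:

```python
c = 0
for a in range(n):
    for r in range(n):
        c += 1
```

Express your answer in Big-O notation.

Each loop level contributes: n × n. Multiplying the contributions gives O(n^2).

Answer: O(n^2)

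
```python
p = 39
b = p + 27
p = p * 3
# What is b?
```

Trace:
`p = 39` → p = 39
`b = p + 27` → b = 66
`p = p * 3` → p = 117
So b = 66

Answer: 66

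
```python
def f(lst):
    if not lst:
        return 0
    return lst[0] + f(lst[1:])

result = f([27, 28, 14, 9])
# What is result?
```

27 + 28 + 14 + 9 + 0 = 78

Answer: 78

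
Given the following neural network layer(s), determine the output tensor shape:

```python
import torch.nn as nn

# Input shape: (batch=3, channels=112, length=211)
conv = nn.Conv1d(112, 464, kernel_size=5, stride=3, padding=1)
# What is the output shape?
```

Input: (3, 112, 211) -> Output: (3, 464, 70)

Answer: (3, 464, 70)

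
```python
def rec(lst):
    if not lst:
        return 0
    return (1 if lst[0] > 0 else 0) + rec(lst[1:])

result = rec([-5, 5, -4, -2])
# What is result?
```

Count of positive elements in [-5, 5, -4, -2] = 1

Answer: 1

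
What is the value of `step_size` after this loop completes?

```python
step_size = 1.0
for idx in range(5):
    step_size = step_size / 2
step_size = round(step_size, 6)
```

Halving LR 5 times: 1 / 2^5
`step_size` takes the values: 1.0 → 0.5 → 0.25 → 0.125 → 0.0625 → 0.03125

Answer: 0.03125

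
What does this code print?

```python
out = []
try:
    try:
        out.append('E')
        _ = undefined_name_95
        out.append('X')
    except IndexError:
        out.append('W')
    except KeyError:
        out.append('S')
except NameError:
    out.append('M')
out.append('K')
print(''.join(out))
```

Execution trace: 'E' (try body) → 'M' (outer except NameError) → 'K' (after the try/except). Output: EMK

Answer: EMK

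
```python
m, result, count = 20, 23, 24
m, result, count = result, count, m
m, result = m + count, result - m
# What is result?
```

Trace:
`m, result, count = 20, 23, 24` → m = 20; result = 23; count = 24
`m, result, count = result, count, m` → m = 23; result = 24; count = 20
`m, result = m + count, result - m` → m = 43; result = 1
So result = 1

Answer: 1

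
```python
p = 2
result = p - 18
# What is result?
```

Trace:
`p = 2` → p = 2
`result = p - 18` → result = -16
So result = -16

Answer: -16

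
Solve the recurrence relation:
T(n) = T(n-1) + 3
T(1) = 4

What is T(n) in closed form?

Unrolling: T(n) = T(1) + 3·(n-1) = 4 + 3(n-1) = 3n + 1.

Answer: T(n) = 3n + 1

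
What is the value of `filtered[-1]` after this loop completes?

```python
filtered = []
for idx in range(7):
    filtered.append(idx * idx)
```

Last element of squares 0 to 6
`filtered` takes the values: [] → [0] → [0, 1] → [0, 1, 4] → [0, 1, 4, 9] → [0, 1, 4, 9, 16] → [0, 1, 4, 9, 16, 25] → [0, 1, 4, 9, 16, 25, 36]
So `filtered[-1]` = 36

Answer: 36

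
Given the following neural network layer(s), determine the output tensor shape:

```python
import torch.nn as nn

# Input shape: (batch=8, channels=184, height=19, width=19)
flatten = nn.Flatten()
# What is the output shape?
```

Input: (8, 184, 19, 19) -> Output: (8, 66424)

Answer: (8, 66424)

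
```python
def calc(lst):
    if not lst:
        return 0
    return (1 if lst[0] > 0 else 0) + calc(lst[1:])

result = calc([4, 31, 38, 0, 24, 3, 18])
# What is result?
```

Count of positive elements in [4, 31, 38, 0, 24, 3, 18] = 6

Answer: 6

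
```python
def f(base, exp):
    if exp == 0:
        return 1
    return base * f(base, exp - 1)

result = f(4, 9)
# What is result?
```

f(4, 9) = 4 * 4 * 4 * 4 * 4 * 4 * 4 * 4 * 4 = 262144

Answer: 262144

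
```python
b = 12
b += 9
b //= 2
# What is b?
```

Trace:
`b = 12` → b = 12
`b += 9` → b = 21
`b //= 2` → b = 10
So b = 10

Answer: 10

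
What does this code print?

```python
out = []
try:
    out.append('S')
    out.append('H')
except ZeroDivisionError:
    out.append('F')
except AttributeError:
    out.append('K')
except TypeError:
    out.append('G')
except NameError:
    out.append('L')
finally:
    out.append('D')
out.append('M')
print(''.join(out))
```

Execution trace: 'S' (try body) → 'H' (try body, no exception) → 'D' (finally) → 'M' (after the try/except). Output: SHDM

Answer: SHDM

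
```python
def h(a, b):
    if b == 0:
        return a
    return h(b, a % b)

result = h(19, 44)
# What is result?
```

h(19, 44) -> h(44, 19) -> h(19, 6) -> h(6, 1) -> h(1, 0) -> 1

Answer: 1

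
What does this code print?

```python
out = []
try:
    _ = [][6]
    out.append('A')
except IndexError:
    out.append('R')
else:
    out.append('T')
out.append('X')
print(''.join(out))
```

Execution trace: 'R' (except IndexError) → 'X' (after the try/except). Output: RX

Answer: RX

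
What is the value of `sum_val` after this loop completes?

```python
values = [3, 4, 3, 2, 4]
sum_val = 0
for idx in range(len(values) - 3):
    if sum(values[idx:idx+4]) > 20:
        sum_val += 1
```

Count windows with sum > 20
`sum_val` takes the values: 0

Answer: 0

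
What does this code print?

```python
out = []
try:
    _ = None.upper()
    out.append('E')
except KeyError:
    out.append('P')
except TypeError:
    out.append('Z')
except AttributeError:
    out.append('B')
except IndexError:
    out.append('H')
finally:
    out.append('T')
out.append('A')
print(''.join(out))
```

Execution trace: 'B' (except AttributeError) → 'T' (finally) → 'A' (after the try/except). Output: BTA

Answer: BTA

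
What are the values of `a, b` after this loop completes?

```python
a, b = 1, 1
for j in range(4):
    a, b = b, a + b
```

Fibonacci: after 4 iterations
`a, b` takes the values: (1, 1) → (1, 2) → (2, 3) → (3, 5) → (5, 8)

Answer: 5, 8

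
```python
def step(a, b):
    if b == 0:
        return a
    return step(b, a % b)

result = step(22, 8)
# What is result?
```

step(22, 8) -> step(8, 6) -> step(6, 2) -> step(2, 0) -> 2

Answer: 2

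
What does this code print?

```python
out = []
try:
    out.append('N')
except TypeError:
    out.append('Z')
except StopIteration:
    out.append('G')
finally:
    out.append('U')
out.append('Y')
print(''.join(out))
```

Execution trace: 'N' (try body, no exception) → 'U' (finally) → 'Y' (after the try/except). Output: NUY

Answer: NUY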